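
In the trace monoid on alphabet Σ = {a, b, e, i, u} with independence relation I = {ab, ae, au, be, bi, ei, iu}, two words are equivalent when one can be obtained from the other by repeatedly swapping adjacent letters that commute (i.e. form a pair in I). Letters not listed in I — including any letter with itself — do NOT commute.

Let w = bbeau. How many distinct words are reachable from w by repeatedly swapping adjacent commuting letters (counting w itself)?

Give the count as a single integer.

#0=b has no predecessor
#1=b depends on [0:b]
#2=e has no predecessor
#3=a has no predecessor
#4=u depends on [1:b, 2:e]
sources: [0:b, 2:e, 3:a]
N(rest) = Σ N(rest − s) over sources s of rest; N(one piece) = 1:
  size 1 → [3]=1  [4]=1
  size 2 → [1,4]=1  [2,4]=1  [3,4]=2
  size 3 → [0,1,4]=1  [1,2,4]=2  [1,3,4]=3  [2,3,4]=3
  first=0(b) contributes 8
  first=2(e) contributes 4
  first=3(a) contributes 3
|[w]| = 15

15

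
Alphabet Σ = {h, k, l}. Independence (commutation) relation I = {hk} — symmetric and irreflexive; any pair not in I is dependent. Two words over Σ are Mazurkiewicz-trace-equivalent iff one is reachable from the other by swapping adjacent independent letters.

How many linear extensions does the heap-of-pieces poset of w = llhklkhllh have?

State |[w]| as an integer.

#0=l has no predecessor
#1=l depends on [0:l]
#2=h depends on [1:l]
#3=k depends on [1:l]
#4=l depends on [2:h, 3:k]
#5=k depends on [4:l]
#6=h depends on [4:l]
#7=l depends on [5:k, 6:h]
#8=l depends on [7:l]
#9=h depends on [8:l]
sources: [0:l]
N(rest) = Σ N(rest − s) over sources s of rest; N(one piece) = 1:
  size 1 → [9]=1
  size 2 → [8,9]=1
  size 3 → [7,8,9]=1
  size 4 → [5,7,8,9]=1  [6,7,8,9]=1
  size 5 → [5,6,7,8,9]=2
  size 6 → [4,5,6,7,8,9]=2
  size 7 → [2,4,5,6,7,8,9]=2  [3,4,5,6,7,8,9]=2
  size 8 → [2,3,4,5,6,7,8,9]=4
  first=0(l) contributes 4

4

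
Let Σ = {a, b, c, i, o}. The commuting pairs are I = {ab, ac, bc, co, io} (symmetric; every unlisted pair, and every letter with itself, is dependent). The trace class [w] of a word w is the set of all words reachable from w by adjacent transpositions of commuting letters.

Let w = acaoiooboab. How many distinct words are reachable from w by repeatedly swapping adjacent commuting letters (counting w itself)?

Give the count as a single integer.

piece 0:a — minimal
piece 1:c — minimal
piece 2:a rests on {0:a}
piece 3:o rests on {2:a}
piece 4:i rests on {1:c, 2:a}
piece 5:o rests on {3:o}
piece 6:o rests on {5:o}
piece 7:b rests on {4:i, 6:o}
piece 8:o rests on {7:b}
piece 9:a rests on {8:o}
piece 10:b rests on {8:o}
minimal pieces: {0:a, 1:c}
ways to finish when only these pieces remain (= sum over removing one remaining piece with nothing left below it):
  1 left: {9}→1  {10}→1
  2 left: {9,10}→2
  3 left: {8,9,10}→2
  4 left: {7,8,9,10}→2
  5 left: {4,7,8,9,10}→2  {6,7,8,9,10}→2
  6 left: {1,4,7,8,9,10}→2  {4,6,7,8,9,10}→4  {5,6,7,8,9,10}→2
  7 left: {1,4,6,7,8,9,10}→6  {3,5,6,7,8,9,10}→2  {4,5,6,7,8,9,10}→6
  8 left: {1,4,5,6,7,8,9,10}→12  {3,4,5,6,7,8,9,10}→8
  9 left: {1,3,4,5,6,7,8,9,10}→20  {2,3,4,5,6,7,8,9,10}→8
  placing 0:a first → 28 extensions
  placing 1:c first → 8 extensions
total linear extensions = 36

36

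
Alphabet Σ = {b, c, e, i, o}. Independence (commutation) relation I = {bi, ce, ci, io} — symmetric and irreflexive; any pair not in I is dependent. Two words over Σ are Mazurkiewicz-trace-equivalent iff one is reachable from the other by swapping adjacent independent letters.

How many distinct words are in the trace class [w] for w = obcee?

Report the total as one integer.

piece 0:o — minimal
piece 1:b rests on {0:o}
piece 2:c rests on {1:b}
piece 3:e rests on {1:b}
piece 4:e rests on {3:e}
minimal pieces: {0:o}
ways to finish when only these pieces remain (= sum over removing one remaining piece with nothing left below it):
  1 left: {2}→1  {4}→1
  2 left: {2,4}→2  {3,4}→1
  3 left: {2,3,4}→3
  placing 0:o first → 3 extensions

3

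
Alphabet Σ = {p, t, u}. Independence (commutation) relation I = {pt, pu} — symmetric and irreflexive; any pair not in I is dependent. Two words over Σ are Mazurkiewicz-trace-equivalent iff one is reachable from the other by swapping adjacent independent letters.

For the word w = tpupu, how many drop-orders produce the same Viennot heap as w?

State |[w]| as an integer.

10

0(t) covers ∅
1(p) covers ∅
2(u) covers 0:t
3(p) covers 1:p
4(u) covers 2:u
floor of heap: 0:t, 1:p
completions by unplaced set U, small U first (add the entries for U minus each lowest piece of U):
  |U|=1: {3}:1  {4}:1
  |U|=2: {1,3}:1  {2,4}:1  {3,4}:2
  |U|=3: {0,2,4}:1  {1,3,4}:3  {2,3,4}:3
  start at 0(t): 6
  start at 1(p): 4
sum over floor = 10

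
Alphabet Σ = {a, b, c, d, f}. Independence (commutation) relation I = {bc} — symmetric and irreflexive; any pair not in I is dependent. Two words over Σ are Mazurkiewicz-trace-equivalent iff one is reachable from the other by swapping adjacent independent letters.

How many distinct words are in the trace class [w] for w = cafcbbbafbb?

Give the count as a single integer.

4

#0=c has no predecessor
#1=a depends on [0:c]
#2=f depends on [1:a]
#3=c depends on [2:f]
#4=b depends on [2:f]
#5=b depends on [4:b]
#6=b depends on [5:b]
#7=a depends on [3:c, 6:b]
#8=f depends on [7:a]
#9=b depends on [8:f]
#10=b depends on [9:b]
sources: [0:c]
N(rest) = Σ N(rest − s) over sources s of rest; N(one piece) = 1:
  size 1 → [10]=1
  size 2 → [9,10]=1
  size 3 → [8,9,10]=1
  size 4 → [7,8,9,10]=1
  size 5 → [3,7,8,9,10]=1  [6,7,8,9,10]=1
  size 6 → [3,6,7,8,9,10]=2  [5,6,7,8,9,10]=1
  size 7 → [3,5,6,7,8,9,10]=3  [4,5,6,7,8,9,10]=1
  size 8 → [3,4,5,6,7,8,9,10]=4
  size 9 → [2,3,4,5,6,7,8,9,10]=4
  first=0(c) contributes 4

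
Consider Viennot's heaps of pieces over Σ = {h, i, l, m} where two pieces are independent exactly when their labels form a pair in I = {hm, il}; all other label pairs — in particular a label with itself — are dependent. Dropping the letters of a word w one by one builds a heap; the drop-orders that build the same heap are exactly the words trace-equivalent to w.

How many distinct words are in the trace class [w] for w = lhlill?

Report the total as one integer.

4

0(l) covers ∅
1(h) covers 0:l
2(l) covers 1:h
3(i) covers 1:h
4(l) covers 2:l
5(l) covers 4:l
floor of heap: 0:l
completions by unplaced set U, small U first (add the entries for U minus each lowest piece of U):
  |U|=1: {3}:1  {5}:1
  |U|=2: {3,5}:2  {4,5}:1
  |U|=3: {2,4,5}:1  {3,4,5}:3
  |U|=4: {2,3,4,5}:4
  start at 0(l): 4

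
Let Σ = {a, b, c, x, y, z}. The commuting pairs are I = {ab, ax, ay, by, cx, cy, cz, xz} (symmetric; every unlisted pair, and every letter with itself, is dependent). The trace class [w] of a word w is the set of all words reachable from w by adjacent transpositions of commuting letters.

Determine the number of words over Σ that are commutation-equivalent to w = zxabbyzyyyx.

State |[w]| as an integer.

27

drop 0:z onto floor
drop 1:x onto floor
drop 2:a onto {0:z}
drop 3:b onto {0:z, 1:x}
drop 4:b onto {3:b}
drop 5:y onto {0:z, 1:x}
drop 6:z onto {2:a, 4:b, 5:y}
drop 7:y onto {6:z}
drop 8:y onto {7:y}
drop 9:y onto {8:y}
drop 10:x onto {9:y}
ground layer = {0:z, 1:x}
drop-orders for the pieces not yet dropped (sum over which currently-grounded one goes next):
  1 to go: {10} 1
  2 to go: {9,10} 1
  3 to go: {8,9,10} 1
  4 to go: {7,8,9,10} 1
  5 to go: {6,7,8,9,10} 1
  6 to go: {2,6,7,8,9,10} 1  {4,6,7,8,9,10} 1  {5,6,7,8,9,10} 1
  7 to go: {2,4,6,7,8,9,10} 2  {2,5,6,7,8,9,10} 2  {3,4,6,7,8,9,10} 1  {4,5,6,7,8,9,10} 2
  8 to go: {2,3,4,6,7,8,9,10} 3  {2,4,5,6,7,8,9,10} 6  {3,4,5,6,7,8,9,10} 3
  9 to go: {1,3,4,5,6,7,8,9,10} 3  {2,3,4,5,6,7,8,9,10} 12
  if 0:z drops first: 15 orders
  if 1:x drops first: 12 orders
heap linearizations: 27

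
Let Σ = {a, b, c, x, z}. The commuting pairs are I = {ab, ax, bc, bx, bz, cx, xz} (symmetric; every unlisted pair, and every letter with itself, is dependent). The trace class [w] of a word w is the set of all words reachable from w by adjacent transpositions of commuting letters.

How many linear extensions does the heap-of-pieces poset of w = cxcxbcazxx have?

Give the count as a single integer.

1260

drop 0:c onto floor
drop 1:x onto floor
drop 2:c onto {0:c}
drop 3:x onto {1:x}
drop 4:b onto floor
drop 5:c onto {2:c}
drop 6:a onto {5:c}
drop 7:z onto {6:a}
drop 8:x onto {3:x}
drop 9:x onto {8:x}
ground layer = {0:c, 1:x, 4:b}
drop-orders for the pieces not yet dropped (sum over which currently-grounded one goes next):
  1 to go: {4} 1  {7} 1  {9} 1
  2 to go: {4,7} 2  {4,9} 2  {6,7} 1  {7,9} 2  {8,9} 1
  3 to go: {3,8,9} 1  {4,6,7} 3  {4,7,9} 6  {4,8,9} 3  {5,6,7} 1  {6,7,9} 3  {7,8,9} 3
  4 to go: {1,3,8,9} 1  {2,5,6,7} 1  {3,4,8,9} 4  {3,7,8,9} 4  {4,5,6,7} 4  {4,6,7,9} 12  {4,7,8,9} 12  {5,6,7,9} 4  {6,7,8,9} 6
  5 to go: {0,2,5,6,7} 1  {1,3,4,8,9} 5  {1,3,7,8,9} 5  {2,4,5,6,7} 5  {2,5,6,7,9} 5  {3,4,7,8,9} 20  {3,6,7,8,9} 10  {4,5,6,7,9} 20  {4,6,7,8,9} 30  {5,6,7,8,9} 10
  6 to go: {0,2,4,5,6,7} 6  {0,2,5,6,7,9} 6  {1,3,4,7,8,9} 30  {1,3,6,7,8,9} 15  {2,4,5,6,7,9} 30  {2,5,6,7,8,9} 15  {3,4,6,7,8,9} 60  {3,5,6,7,8,9} 20  {4,5,6,7,8,9} 60
  7 to go: {0,2,4,5,6,7,9} 42  {0,2,5,6,7,8,9} 21  {1,3,4,6,7,8,9} 105  {1,3,5,6,7,8,9} 35  {2,3,5,6,7,8,9} 35  {2,4,5,6,7,8,9} 105  {3,4,5,6,7,8,9} 140
  8 to go: {0,2,3,5,6,7,8,9} 56  {0,2,4,5,6,7,8,9} 168  {1,2,3,5,6,7,8,9} 70  {1,3,4,5,6,7,8,9} 280  {2,3,4,5,6,7,8,9} 280
  if 0:c drops first: 630 orders
  if 1:x drops first: 504 orders
  if 4:b drops first: 126 orders
heap linearizations: 1260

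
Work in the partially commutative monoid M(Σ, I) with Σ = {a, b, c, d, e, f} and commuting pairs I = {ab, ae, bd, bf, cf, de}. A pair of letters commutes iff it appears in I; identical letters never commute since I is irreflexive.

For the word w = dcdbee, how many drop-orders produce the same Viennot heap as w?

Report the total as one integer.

drop 0:d onto floor
drop 1:c onto {0:d}
drop 2:d onto {1:c}
drop 3:b onto {1:c}
drop 4:e onto {3:b}
drop 5:e onto {4:e}
ground layer = {0:d}
drop-orders for the pieces not yet dropped (sum over which currently-grounded one goes next):
  1 to go: {2} 1  {5} 1
  2 to go: {2,5} 2  {4,5} 1
  3 to go: {2,4,5} 3  {3,4,5} 1
  4 to go: {2,3,4,5} 4
  if 0:d drops first: 4 orders

4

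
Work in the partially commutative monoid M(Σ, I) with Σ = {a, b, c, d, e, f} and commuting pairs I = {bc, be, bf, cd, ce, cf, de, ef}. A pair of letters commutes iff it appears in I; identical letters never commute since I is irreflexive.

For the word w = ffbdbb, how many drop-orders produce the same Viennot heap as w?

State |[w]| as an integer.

0(f) covers ∅
1(f) covers 0:f
2(b) covers ∅
3(d) covers 1:f, 2:b
4(b) covers 3:d
5(b) covers 4:b
floor of heap: 0:f, 2:b
completions by unplaced set U, small U first (add the entries for U minus each lowest piece of U):
  |U|=1: {5}:1
  |U|=2: {4,5}:1
  |U|=3: {3,4,5}:1
  |U|=4: {1,3,4,5}:1  {2,3,4,5}:1
  start at 0(f): 2
  start at 2(b): 1
sum over floor = 3

3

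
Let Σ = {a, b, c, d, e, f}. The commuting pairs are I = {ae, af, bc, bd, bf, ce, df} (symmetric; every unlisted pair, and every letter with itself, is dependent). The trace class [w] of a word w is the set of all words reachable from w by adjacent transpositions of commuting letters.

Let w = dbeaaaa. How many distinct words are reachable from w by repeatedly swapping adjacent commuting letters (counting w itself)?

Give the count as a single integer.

10

drop 0:d onto floor
drop 1:b onto floor
drop 2:e onto {0:d, 1:b}
drop 3:a onto {0:d, 1:b}
drop 4:a onto {3:a}
drop 5:a onto {4:a}
drop 6:a onto {5:a}
ground layer = {0:d, 1:b}
drop-orders for the pieces not yet dropped (sum over which currently-grounded one goes next):
  1 to go: {2} 1  {6} 1
  2 to go: {2,6} 2  {5,6} 1
  3 to go: {2,5,6} 3  {4,5,6} 1
  4 to go: {2,4,5,6} 4  {3,4,5,6} 1
  5 to go: {2,3,4,5,6} 5
  if 0:d drops first: 5 orders
  if 1:b drops first: 5 orders
heap linearizations: 10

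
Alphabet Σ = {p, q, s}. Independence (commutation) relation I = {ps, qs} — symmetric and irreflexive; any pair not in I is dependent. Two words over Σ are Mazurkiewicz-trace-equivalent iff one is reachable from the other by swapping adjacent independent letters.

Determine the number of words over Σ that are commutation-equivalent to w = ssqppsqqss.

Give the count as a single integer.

252

#0=s has no predecessor
#1=s depends on [0:s]
#2=q has no predecessor
#3=p depends on [2:q]
#4=p depends on [3:p]
#5=s depends on [1:s]
#6=q depends on [4:p]
#7=q depends on [6:q]
#8=s depends on [5:s]
#9=s depends on [8:s]
sources: [0:s, 2:q]
N(rest) = Σ N(rest − s) over sources s of rest; N(one piece) = 1:
  size 1 → [7]=1  [9]=1
  size 2 → [6,7]=1  [7,9]=2  [8,9]=1
  size 3 → [4,6,7]=1  [5,8,9]=1  [6,7,9]=3  [7,8,9]=3
  size 4 → [1,5,8,9]=1  [3,4,6,7]=1  [4,6,7,9]=4  [5,7,8,9]=4  [6,7,8,9]=6
  size 5 → [0,1,5,8,9]=1  [1,5,7,8,9]=5  [2,3,4,6,7]=1  [3,4,6,7,9]=5  [4,6,7,8,9]=10  [5,6,7,8,9]=10
  size 6 → [0,1,5,7,8,9]=6  [1,5,6,7,8,9]=15  [2,3,4,6,7,9]=6  [3,4,6,7,8,9]=15  [4,5,6,7,8,9]=20
  size 7 → [0,1,5,6,7,8,9]=21  [1,4,5,6,7,8,9]=35  [2,3,4,6,7,8,9]=21  [3,4,5,6,7,8,9]=35
  size 8 → [0,1,4,5,6,7,8,9]=56  [1,3,4,5,6,7,8,9]=70  [2,3,4,5,6,7,8,9]=56
  first=0(s) contributes 126
  first=2(q) contributes 126
|[w]| = 252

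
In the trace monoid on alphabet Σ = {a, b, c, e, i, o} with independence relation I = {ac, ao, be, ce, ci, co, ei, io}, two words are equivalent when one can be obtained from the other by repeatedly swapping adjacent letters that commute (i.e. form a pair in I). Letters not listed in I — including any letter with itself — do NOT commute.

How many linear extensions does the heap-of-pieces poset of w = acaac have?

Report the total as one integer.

10

drop 0:a onto floor
drop 1:c onto floor
drop 2:a onto {0:a}
drop 3:a onto {2:a}
drop 4:c onto {1:c}
ground layer = {0:a, 1:c}
drop-orders for the pieces not yet dropped (sum over which currently-grounded one goes next):
  1 to go: {3} 1  {4} 1
  2 to go: {1,4} 1  {2,3} 1  {3,4} 2
  3 to go: {0,2,3} 1  {1,3,4} 3  {2,3,4} 3
  if 0:a drops first: 6 orders
  if 1:c drops first: 4 orders
heap linearizations: 10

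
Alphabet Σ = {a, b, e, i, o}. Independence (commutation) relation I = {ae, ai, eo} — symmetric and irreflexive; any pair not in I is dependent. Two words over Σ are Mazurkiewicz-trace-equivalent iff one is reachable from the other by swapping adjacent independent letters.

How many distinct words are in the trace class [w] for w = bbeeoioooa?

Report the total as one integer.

3

drop 0:b onto floor
drop 1:b onto {0:b}
drop 2:e onto {1:b}
drop 3:e onto {2:e}
drop 4:o onto {1:b}
drop 5:i onto {3:e, 4:o}
drop 6:o onto {5:i}
drop 7:o onto {6:o}
drop 8:o onto {7:o}
drop 9:a onto {8:o}
ground layer = {0:b}
drop-orders for the pieces not yet dropped (sum over which currently-grounded one goes next):
  1 to go: {9} 1
  2 to go: {8,9} 1
  3 to go: {7,8,9} 1
  4 to go: {6,7,8,9} 1
  5 to go: {5,6,7,8,9} 1
  6 to go: {3,5,6,7,8,9} 1  {4,5,6,7,8,9} 1
  7 to go: {2,3,5,6,7,8,9} 1  {3,4,5,6,7,8,9} 2
  8 to go: {2,3,4,5,6,7,8,9} 3
  if 0:b drops first: 3 orders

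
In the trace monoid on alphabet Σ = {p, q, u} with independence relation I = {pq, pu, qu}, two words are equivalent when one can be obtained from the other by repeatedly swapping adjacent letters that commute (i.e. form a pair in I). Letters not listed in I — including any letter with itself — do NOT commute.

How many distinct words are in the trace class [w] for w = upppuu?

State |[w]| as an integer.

0(u) covers ∅
1(p) covers ∅
2(p) covers 1:p
3(p) covers 2:p
4(u) covers 0:u
5(u) covers 4:u
floor of heap: 0:u, 1:p
completions by unplaced set U, small U first (add the entries for U minus each lowest piece of U):
  |U|=1: {3}:1  {5}:1
  |U|=2: {2,3}:1  {3,5}:2  {4,5}:1
  |U|=3: {0,4,5}:1  {1,2,3}:1  {2,3,5}:3  {3,4,5}:3
  |U|=4: {0,3,4,5}:4  {1,2,3,5}:4  {2,3,4,5}:6
  start at 0(u): 10
  start at 1(p): 10
sum over floor = 20

20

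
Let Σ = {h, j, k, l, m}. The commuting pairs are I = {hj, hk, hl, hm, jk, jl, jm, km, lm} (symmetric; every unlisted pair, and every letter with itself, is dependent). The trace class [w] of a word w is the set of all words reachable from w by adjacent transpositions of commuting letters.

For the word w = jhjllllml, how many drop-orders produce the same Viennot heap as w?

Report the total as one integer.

1512

#0=j has no predecessor
#1=h has no predecessor
#2=j depends on [0:j]
#3=l has no predecessor
#4=l depends on [3:l]
#5=l depends on [4:l]
#6=l depends on [5:l]
#7=m has no predecessor
#8=l depends on [6:l]
sources: [0:j, 1:h, 3:l, 7:m]
N(rest) = Σ N(rest − s) over sources s of rest; N(one piece) = 1:
  size 1 → [1]=1  [2]=1  [7]=1  [8]=1
  size 2 → [0,2]=1  [1,2]=2  [1,7]=2  [1,8]=2  [2,7]=2  [2,8]=2  [6,8]=1  [7,8]=2
  size 3 → [0,1,2]=3  [0,2,7]=3  [0,2,8]=3  [1,2,7]=6  [1,2,8]=6  [1,6,8]=3  [1,7,8]=6  [2,6,8]=3  [2,7,8]=6  [5,6,8]=1  [6,7,8]=3
  size 4 → [0,1,2,7]=12  [0,1,2,8]=12  [0,2,6,8]=6  [0,2,7,8]=12  [1,2,6,8]=12  [1,2,7,8]=24  [1,5,6,8]=4  [1,6,7,8]=12  [2,5,6,8]=4  [2,6,7,8]=12  [4,5,6,8]=1  [5,6,7,8]=4
  size 5 → [0,1,2,6,8]=30  [0,1,2,7,8]=60  [0,2,5,6,8]=10  [0,2,6,7,8]=30  [1,2,5,6,8]=20  [1,2,6,7,8]=60  [1,4,5,6,8]=5  [1,5,6,7,8]=20  [2,4,5,6,8]=5  [2,5,6,7,8]=20  [3,4,5,6,8]=1  [4,5,6,7,8]=5
  size 6 → [0,1,2,5,6,8]=60  [0,1,2,6,7,8]=180  [0,2,4,5,6,8]=15  [0,2,5,6,7,8]=60  [1,2,4,5,6,8]=30  [1,2,5,6,7,8]=120  [1,3,4,5,6,8]=6  [1,4,5,6,7,8]=30  [2,3,4,5,6,8]=6  [2,4,5,6,7,8]=30  [3,4,5,6,7,8]=6
  size 7 → [0,1,2,4,5,6,8]=105  [0,1,2,5,6,7,8]=420  [0,2,3,4,5,6,8]=21  [0,2,4,5,6,7,8]=105  [1,2,3,4,5,6,8]=42  [1,2,4,5,6,7,8]=210  [1,3,4,5,6,7,8]=42  [2,3,4,5,6,7,8]=42
  first=0(j) contributes 336
  first=1(h) contributes 168
  first=3(l) contributes 840
  first=7(m) contributes 168
|[w]| = 1512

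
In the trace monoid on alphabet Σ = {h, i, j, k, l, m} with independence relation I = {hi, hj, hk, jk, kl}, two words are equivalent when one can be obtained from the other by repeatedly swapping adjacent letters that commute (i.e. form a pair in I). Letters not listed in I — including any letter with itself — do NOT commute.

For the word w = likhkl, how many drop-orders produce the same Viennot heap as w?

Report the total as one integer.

drop 0:l onto floor
drop 1:i onto {0:l}
drop 2:k onto {1:i}
drop 3:h onto {0:l}
drop 4:k onto {2:k}
drop 5:l onto {1:i, 3:h}
ground layer = {0:l}
drop-orders for the pieces not yet dropped (sum over which currently-grounded one goes next):
  1 to go: {4} 1  {5} 1
  2 to go: {2,4} 1  {3,5} 1  {4,5} 2
  3 to go: {2,4,5} 3  {3,4,5} 3
  4 to go: {1,2,4,5} 3  {2,3,4,5} 6
  if 0:l drops first: 9 orders

9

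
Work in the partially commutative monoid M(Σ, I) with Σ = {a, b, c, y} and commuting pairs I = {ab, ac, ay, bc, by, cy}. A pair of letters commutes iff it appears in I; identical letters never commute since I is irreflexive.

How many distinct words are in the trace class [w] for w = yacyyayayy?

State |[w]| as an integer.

0(y) covers ∅
1(a) covers ∅
2(c) covers ∅
3(y) covers 0:y
4(y) covers 3:y
5(a) covers 1:a
6(y) covers 4:y
7(a) covers 5:a
8(y) covers 6:y
9(y) covers 8:y
floor of heap: 0:y, 1:a, 2:c
completions by unplaced set U, small U first (add the entries for U minus each lowest piece of U):
  |U|=1: {2}:1  {7}:1  {9}:1
  |U|=2: {2,7}:2  {2,9}:2  {5,7}:1  {7,9}:2  {8,9}:1
  |U|=3: {1,5,7}:1  {2,5,7}:3  {2,7,9}:6  {2,8,9}:3  {5,7,9}:3  {6,8,9}:1  {7,8,9}:3
  |U|=4: {1,2,5,7}:4  {1,5,7,9}:4  {2,5,7,9}:12  {2,6,8,9}:4  {2,7,8,9}:12  {4,6,8,9}:1  {5,7,8,9}:6  {6,7,8,9}:4
  |U|=5: {1,2,5,7,9}:20  {1,5,7,8,9}:10  {2,4,6,8,9}:5  {2,5,7,8,9}:30  {2,6,7,8,9}:20  {3,4,6,8,9}:1  {4,6,7,8,9}:5  {5,6,7,8,9}:10
  |U|=6: {0,3,4,6,8,9}:1  {1,2,5,7,8,9}:60  {1,5,6,7,8,9}:20  {2,3,4,6,8,9}:6  {2,4,6,7,8,9}:30  {2,5,6,7,8,9}:60  {3,4,6,7,8,9}:6  {4,5,6,7,8,9}:15
  |U|=7: {0,2,3,4,6,8,9}:7  {0,3,4,6,7,8,9}:7  {1,2,5,6,7,8,9}:140  {1,4,5,6,7,8,9}:35  {2,3,4,6,7,8,9}:42  {2,4,5,6,7,8,9}:105  {3,4,5,6,7,8,9}:21
  |U|=8: {0,2,3,4,6,7,8,9}:56  {0,3,4,5,6,7,8,9}:28  {1,2,4,5,6,7,8,9}:280  {1,3,4,5,6,7,8,9}:56  {2,3,4,5,6,7,8,9}:168
  start at 0(y): 504
  start at 1(a): 252
  start at 2(c): 84
sum over floor = 840

840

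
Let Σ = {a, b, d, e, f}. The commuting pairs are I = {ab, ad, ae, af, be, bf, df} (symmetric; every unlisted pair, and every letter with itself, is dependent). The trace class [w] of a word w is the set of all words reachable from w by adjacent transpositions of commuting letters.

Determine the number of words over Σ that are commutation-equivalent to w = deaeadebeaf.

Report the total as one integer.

0(d) covers ∅
1(e) covers 0:d
2(a) covers ∅
3(e) covers 1:e
4(a) covers 2:a
5(d) covers 3:e
6(e) covers 5:d
7(b) covers 5:d
8(e) covers 6:e
9(a) covers 4:a
10(f) covers 8:e
floor of heap: 0:d, 2:a
completions by unplaced set U, small U first (add the entries for U minus each lowest piece of U):
  |U|=1: {7}:1  {9}:1  {10}:1
  |U|=2: {4,9}:1  {7,9}:2  {7,10}:2  {8,10}:1  {9,10}:2
  |U|=3: {2,4,9}:1  {4,7,9}:3  {4,9,10}:3  {6,8,10}:1  {7,8,10}:3  {7,9,10}:6  {8,9,10}:3
  |U|=4: {2,4,7,9}:4  {2,4,9,10}:4  {4,7,9,10}:12  {4,8,9,10}:6  {6,7,8,10}:4  {6,8,9,10}:4  {7,8,9,10}:12
  |U|=5: {2,4,7,9,10}:20  {2,4,8,9,10}:10  {4,6,8,9,10}:10  {4,7,8,9,10}:30  {5,6,7,8,10}:4  {6,7,8,9,10}:20
  |U|=6: {2,4,6,8,9,10}:20  {2,4,7,8,9,10}:60  {3,5,6,7,8,10}:4  {4,6,7,8,9,10}:60  {5,6,7,8,9,10}:24
  |U|=7: {1,3,5,6,7,8,10}:4  {2,4,6,7,8,9,10}:140  {3,5,6,7,8,9,10}:28  {4,5,6,7,8,9,10}:84
  |U|=8: {0,1,3,5,6,7,8,10}:4  {1,3,5,6,7,8,9,10}:32  {2,4,5,6,7,8,9,10}:224  {3,4,5,6,7,8,9,10}:112
  |U|=9: {0,1,3,5,6,7,8,9,10}:36  {1,3,4,5,6,7,8,9,10}:144  {2,3,4,5,6,7,8,9,10}:336
  start at 0(d): 480
  start at 2(a): 180
sum over floor = 660

660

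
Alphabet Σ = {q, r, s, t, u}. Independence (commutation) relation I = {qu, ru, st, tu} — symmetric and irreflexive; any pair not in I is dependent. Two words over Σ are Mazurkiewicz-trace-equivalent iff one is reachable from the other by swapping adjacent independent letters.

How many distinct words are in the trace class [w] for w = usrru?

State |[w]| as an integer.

drop 0:u onto floor
drop 1:s onto {0:u}
drop 2:r onto {1:s}
drop 3:r onto {2:r}
drop 4:u onto {1:s}
ground layer = {0:u}
drop-orders for the pieces not yet dropped (sum over which currently-grounded one goes next):
  1 to go: {3} 1  {4} 1
  2 to go: {2,3} 1  {3,4} 2
  3 to go: {2,3,4} 3
  if 0:u drops first: 3 orders

3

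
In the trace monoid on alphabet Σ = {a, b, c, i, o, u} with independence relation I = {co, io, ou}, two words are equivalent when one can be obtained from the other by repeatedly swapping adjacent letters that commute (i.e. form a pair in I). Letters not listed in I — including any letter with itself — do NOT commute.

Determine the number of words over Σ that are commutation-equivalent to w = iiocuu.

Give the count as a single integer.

0(i) covers ∅
1(i) covers 0:i
2(o) covers ∅
3(c) covers 1:i
4(u) covers 3:c
5(u) covers 4:u
floor of heap: 0:i, 2:o
completions by unplaced set U, small U first (add the entries for U minus each lowest piece of U):
  |U|=1: {2}:1  {5}:1
  |U|=2: {2,5}:2  {4,5}:1
  |U|=3: {2,4,5}:3  {3,4,5}:1
  |U|=4: {1,3,4,5}:1  {2,3,4,5}:4
  start at 0(i): 5
  start at 2(o): 1
sum over floor = 6

6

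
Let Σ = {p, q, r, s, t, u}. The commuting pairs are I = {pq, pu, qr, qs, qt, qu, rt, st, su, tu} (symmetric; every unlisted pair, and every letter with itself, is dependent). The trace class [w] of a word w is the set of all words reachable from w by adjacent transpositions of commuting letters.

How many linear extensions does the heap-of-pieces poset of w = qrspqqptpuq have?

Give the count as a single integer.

drop 0:q onto floor
drop 1:r onto floor
drop 2:s onto {1:r}
drop 3:p onto {2:s}
drop 4:q onto {0:q}
drop 5:q onto {4:q}
drop 6:p onto {3:p}
drop 7:t onto {6:p}
drop 8:p onto {7:t}
drop 9:u onto {1:r}
drop 10:q onto {5:q}
ground layer = {0:q, 1:r}
drop-orders for the pieces not yet dropped (sum over which currently-grounded one goes next):
  1 to go: {8} 1  {9} 1  {10} 1
  2 to go: {5,10} 1  {7,8} 1  {8,9} 2  {8,10} 2  {9,10} 2
  3 to go: {4,5,10} 1  {5,8,10} 3  {5,9,10} 3  {6,7,8} 1  {7,8,9} 3  {7,8,10} 3  {8,9,10} 6
  4 to go: {0,4,5,10} 1  {3,6,7,8} 1  {4,5,8,10} 4  {4,5,9,10} 4  {5,7,8,10} 6  {5,8,9,10} 12  {6,7,8,9} 4  {6,7,8,10} 4  {7,8,9,10} 12
  5 to go: {0,4,5,8,10} 5  {0,4,5,9,10} 5  {2,3,6,7,8} 1  {3,6,7,8,9} 5  {3,6,7,8,10} 5  {4,5,7,8,10} 10  {4,5,8,9,10} 20  {5,6,7,8,10} 10  {5,7,8,9,10} 30  {6,7,8,9,10} 20
  6 to go: {0,4,5,7,8,10} 15  {0,4,5,8,9,10} 30  {2,3,6,7,8,9} 6  {2,3,6,7,8,10} 6  {3,5,6,7,8,10} 15  {3,6,7,8,9,10} 30  {4,5,6,7,8,10} 20  {4,5,7,8,9,10} 60  {5,6,7,8,9,10} 60
  7 to go: {0,4,5,6,7,8,10} 35  {0,4,5,7,8,9,10} 105  {1,2,3,6,7,8,9} 6  {2,3,5,6,7,8,10} 21  {2,3,6,7,8,9,10} 42  {3,4,5,6,7,8,10} 35  {3,5,6,7,8,9,10} 105  {4,5,6,7,8,9,10} 140
  8 to go: {0,3,4,5,6,7,8,10} 70  {0,4,5,6,7,8,9,10} 280  {1,2,3,6,7,8,9,10} 48  {2,3,4,5,6,7,8,10} 56  {2,3,5,6,7,8,9,10} 168  {3,4,5,6,7,8,9,10} 280
  9 to go: {0,2,3,4,5,6,7,8,10} 126  {0,3,4,5,6,7,8,9,10} 630  {1,2,3,5,6,7,8,9,10} 216  {2,3,4,5,6,7,8,9,10} 504
  if 0:q drops first: 720 orders
  if 1:r drops first: 1260 orders
heap linearizations: 1980

1980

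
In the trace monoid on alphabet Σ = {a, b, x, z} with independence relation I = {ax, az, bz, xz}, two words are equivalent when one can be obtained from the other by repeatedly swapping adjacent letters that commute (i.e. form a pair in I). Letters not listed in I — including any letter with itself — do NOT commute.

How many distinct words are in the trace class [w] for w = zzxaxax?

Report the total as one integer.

drop 0:z onto floor
drop 1:z onto {0:z}
drop 2:x onto floor
drop 3:a onto floor
drop 4:x onto {2:x}
drop 5:a onto {3:a}
drop 6:x onto {4:x}
ground layer = {0:z, 2:x, 3:a}
drop-orders for the pieces not yet dropped (sum over which currently-grounded one goes next):
  1 to go: {1} 1  {5} 1  {6} 1
  2 to go: {0,1} 1  {1,5} 2  {1,6} 2  {3,5} 1  {4,6} 1  {5,6} 2
  3 to go: {0,1,5} 3  {0,1,6} 3  {1,3,5} 3  {1,4,6} 3  {1,5,6} 6  {2,4,6} 1  {3,5,6} 3  {4,5,6} 3
  4 to go: {0,1,3,5} 6  {0,1,4,6} 6  {0,1,5,6} 12  {1,2,4,6} 4  {1,3,5,6} 12  {1,4,5,6} 12  {2,4,5,6} 4  {3,4,5,6} 6
  5 to go: {0,1,2,4,6} 10  {0,1,3,5,6} 30  {0,1,4,5,6} 30  {1,2,4,5,6} 20  {1,3,4,5,6} 30  {2,3,4,5,6} 10
  if 0:z drops first: 60 orders
  if 2:x drops first: 90 orders
  if 3:a drops first: 60 orders
heap linearizations: 210

210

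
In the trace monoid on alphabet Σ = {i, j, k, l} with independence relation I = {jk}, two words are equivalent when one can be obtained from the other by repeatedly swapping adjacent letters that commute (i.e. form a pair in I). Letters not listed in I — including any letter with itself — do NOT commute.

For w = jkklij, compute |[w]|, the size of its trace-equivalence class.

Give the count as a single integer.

#0=j has no predecessor
#1=k has no predecessor
#2=k depends on [1:k]
#3=l depends on [0:j, 2:k]
#4=i depends on [3:l]
#5=j depends on [4:i]
sources: [0:j, 1:k]
N(rest) = Σ N(rest − s) over sources s of rest; N(one piece) = 1:
  size 1 → [5]=1
  size 2 → [4,5]=1
  size 3 → [3,4,5]=1
  size 4 → [0,3,4,5]=1  [2,3,4,5]=1
  first=0(j) contributes 1
  first=1(k) contributes 2
|[w]| = 3

3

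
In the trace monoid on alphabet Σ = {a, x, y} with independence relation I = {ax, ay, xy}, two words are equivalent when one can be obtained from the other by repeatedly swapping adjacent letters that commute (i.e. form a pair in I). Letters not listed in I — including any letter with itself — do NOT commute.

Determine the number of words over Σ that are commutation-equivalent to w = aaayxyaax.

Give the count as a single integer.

756

piece 0:a — minimal
piece 1:a rests on {0:a}
piece 2:a rests on {1:a}
piece 3:y — minimal
piece 4:x — minimal
piece 5:y rests on {3:y}
piece 6:a rests on {2:a}
piece 7:a rests on {6:a}
piece 8:x rests on {4:x}
minimal pieces: {0:a, 3:y, 4:x}
ways to finish when only these pieces remain (= sum over removing one remaining piece with nothing left below it):
  1 left: {5}→1  {7}→1  {8}→1
  2 left: {3,5}→1  {4,8}→1  {5,7}→2  {5,8}→2  {6,7}→1  {7,8}→2
  3 left: {2,6,7}→1  {3,5,7}→3  {3,5,8}→3  {4,5,8}→3  {4,7,8}→3  {5,6,7}→3  {5,7,8}→6  {6,7,8}→3
  4 left: {1,2,6,7}→1  {2,5,6,7}→4  {2,6,7,8}→4  {3,4,5,8}→6  {3,5,6,7}→6  {3,5,7,8}→12  {4,5,7,8}→12  {4,6,7,8}→6  {5,6,7,8}→12
  5 left: {0,1,2,6,7}→1  {1,2,5,6,7}→5  {1,2,6,7,8}→5  {2,3,5,6,7}→10  {2,4,6,7,8}→10  {2,5,6,7,8}→20  {3,4,5,7,8}→30  {3,5,6,7,8}→30  {4,5,6,7,8}→30
  6 left: {0,1,2,5,6,7}→6  {0,1,2,6,7,8}→6  {1,2,3,5,6,7}→15  {1,2,4,6,7,8}→15  {1,2,5,6,7,8}→30  {2,3,5,6,7,8}→60  {2,4,5,6,7,8}→60  {3,4,5,6,7,8}→90
  7 left: {0,1,2,3,5,6,7}→21  {0,1,2,4,6,7,8}→21  {0,1,2,5,6,7,8}→42  {1,2,3,5,6,7,8}→105  {1,2,4,5,6,7,8}→105  {2,3,4,5,6,7,8}→210
  placing 0:a first → 420 extensions
  placing 3:y first → 168 extensions
  placing 4:x first → 168 extensions
total linear extensions = 756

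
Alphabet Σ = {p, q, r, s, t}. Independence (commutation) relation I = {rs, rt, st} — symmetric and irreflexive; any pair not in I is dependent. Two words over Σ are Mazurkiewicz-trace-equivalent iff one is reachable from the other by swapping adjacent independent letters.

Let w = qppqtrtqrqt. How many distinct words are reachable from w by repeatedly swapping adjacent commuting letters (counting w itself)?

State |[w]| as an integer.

3

0(q) covers ∅
1(p) covers 0:q
2(p) covers 1:p
3(q) covers 2:p
4(t) covers 3:q
5(r) covers 3:q
6(t) covers 4:t
7(q) covers 5:r, 6:t
8(r) covers 7:q
9(q) covers 8:r
10(t) covers 9:q
floor of heap: 0:q
completions by unplaced set U, small U first (add the entries for U minus each lowest piece of U):
  |U|=1: {10}:1
  |U|=2: {9,10}:1
  |U|=3: {8,9,10}:1
  |U|=4: {7,8,9,10}:1
  |U|=5: {5,7,8,9,10}:1  {6,7,8,9,10}:1
  |U|=6: {4,6,7,8,9,10}:1  {5,6,7,8,9,10}:2
  |U|=7: {4,5,6,7,8,9,10}:3
  |U|=8: {3,4,5,6,7,8,9,10}:3
  |U|=9: {2,3,4,5,6,7,8,9,10}:3
  start at 0(q): 3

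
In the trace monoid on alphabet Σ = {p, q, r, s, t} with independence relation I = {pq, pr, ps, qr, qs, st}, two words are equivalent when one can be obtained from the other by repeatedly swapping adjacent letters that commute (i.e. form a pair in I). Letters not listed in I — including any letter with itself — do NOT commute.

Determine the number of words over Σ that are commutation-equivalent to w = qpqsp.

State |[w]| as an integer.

30

piece 0:q — minimal
piece 1:p — minimal
piece 2:q rests on {0:q}
piece 3:s — minimal
piece 4:p rests on {1:p}
minimal pieces: {0:q, 1:p, 3:s}
ways to finish when only these pieces remain (= sum over removing one remaining piece with nothing left below it):
  1 left: {2}→1  {3}→1  {4}→1
  2 left: {0,2}→1  {1,4}→1  {2,3}→2  {2,4}→2  {3,4}→2
  3 left: {0,2,3}→3  {0,2,4}→3  {1,2,4}→3  {1,3,4}→3  {2,3,4}→6
  placing 0:q first → 12 extensions
  placing 1:p first → 12 extensions
  placing 3:s first → 6 extensions
total linear extensions = 30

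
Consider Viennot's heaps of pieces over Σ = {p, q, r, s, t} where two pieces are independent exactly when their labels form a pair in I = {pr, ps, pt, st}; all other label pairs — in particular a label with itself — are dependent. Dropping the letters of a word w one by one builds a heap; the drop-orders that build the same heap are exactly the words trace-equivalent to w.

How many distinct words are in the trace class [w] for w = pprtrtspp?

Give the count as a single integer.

piece 0:p — minimal
piece 1:p rests on {0:p}
piece 2:r — minimal
piece 3:t rests on {2:r}
piece 4:r rests on {3:t}
piece 5:t rests on {4:r}
piece 6:s rests on {4:r}
piece 7:p rests on {1:p}
piece 8:p rests on {7:p}
minimal pieces: {0:p, 2:r}
ways to finish when only these pieces remain (= sum over removing one remaining piece with nothing left below it):
  1 left: {5}→1  {6}→1  {8}→1
  2 left: {5,6}→2  {5,8}→2  {6,8}→2  {7,8}→1
  3 left: {1,7,8}→1  {4,5,6}→2  {5,6,8}→6  {5,7,8}→3  {6,7,8}→3
  4 left: {0,1,7,8}→1  {1,5,7,8}→4  {1,6,7,8}→4  {3,4,5,6}→2  {4,5,6,8}→8  {5,6,7,8}→12
  5 left: {0,1,5,7,8}→5  {0,1,6,7,8}→5  {1,5,6,7,8}→20  {2,3,4,5,6}→2  {3,4,5,6,8}→10  {4,5,6,7,8}→20
  6 left: {0,1,5,6,7,8}→30  {1,4,5,6,7,8}→40  {2,3,4,5,6,8}→12  {3,4,5,6,7,8}→30
  7 left: {0,1,4,5,6,7,8}→70  {1,3,4,5,6,7,8}→70  {2,3,4,5,6,7,8}→42
  placing 0:p first → 112 extensions
  placing 2:r first → 140 extensions
total linear extensions = 252

252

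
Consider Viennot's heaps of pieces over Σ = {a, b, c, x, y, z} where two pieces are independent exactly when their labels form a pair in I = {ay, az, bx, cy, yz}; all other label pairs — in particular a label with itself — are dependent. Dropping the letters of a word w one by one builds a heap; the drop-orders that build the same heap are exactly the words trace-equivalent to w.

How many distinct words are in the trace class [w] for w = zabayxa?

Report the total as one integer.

4

0(z) covers ∅
1(a) covers ∅
2(b) covers 0:z, 1:a
3(a) covers 2:b
4(y) covers 2:b
5(x) covers 3:a, 4:y
6(a) covers 5:x
floor of heap: 0:z, 1:a
completions by unplaced set U, small U first (add the entries for U minus each lowest piece of U):
  |U|=1: {6}:1
  |U|=2: {5,6}:1
  |U|=3: {3,5,6}:1  {4,5,6}:1
  |U|=4: {3,4,5,6}:2
  |U|=5: {2,3,4,5,6}:2
  start at 0(z): 2
  start at 1(a): 2
sum over floor = 4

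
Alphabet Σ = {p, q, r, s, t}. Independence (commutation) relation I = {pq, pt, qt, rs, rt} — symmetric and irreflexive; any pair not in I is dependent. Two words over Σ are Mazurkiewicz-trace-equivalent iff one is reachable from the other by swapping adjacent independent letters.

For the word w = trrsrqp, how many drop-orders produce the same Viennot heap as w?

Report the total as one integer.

#0=t has no predecessor
#1=r has no predecessor
#2=r depends on [1:r]
#3=s depends on [0:t]
#4=r depends on [2:r]
#5=q depends on [3:s, 4:r]
#6=p depends on [3:s, 4:r]
sources: [0:t, 1:r]
N(rest) = Σ N(rest − s) over sources s of rest; N(one piece) = 1:
  size 1 → [5]=1  [6]=1
  size 2 → [5,6]=2
  size 3 → [3,5,6]=2  [4,5,6]=2
  size 4 → [0,3,5,6]=2  [2,4,5,6]=2  [3,4,5,6]=4
  size 5 → [0,3,4,5,6]=6  [1,2,4,5,6]=2  [2,3,4,5,6]=6
  first=0(t) contributes 8
  first=1(r) contributes 12
|[w]| = 20

20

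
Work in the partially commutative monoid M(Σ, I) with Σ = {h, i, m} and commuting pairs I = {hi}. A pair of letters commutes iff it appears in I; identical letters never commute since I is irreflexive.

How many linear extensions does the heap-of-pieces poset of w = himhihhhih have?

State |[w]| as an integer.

piece 0:h — minimal
piece 1:i — minimal
piece 2:m rests on {0:h, 1:i}
piece 3:h rests on {2:m}
piece 4:i rests on {2:m}
piece 5:h rests on {3:h}
piece 6:h rests on {5:h}
piece 7:h rests on {6:h}
piece 8:i rests on {4:i}
piece 9:h rests on {7:h}
minimal pieces: {0:h, 1:i}
ways to finish when only these pieces remain (= sum over removing one remaining piece with nothing left below it):
  1 left: {8}→1  {9}→1
  2 left: {4,8}→1  {7,9}→1  {8,9}→2
  3 left: {4,8,9}→3  {6,7,9}→1  {7,8,9}→3
  4 left: {4,7,8,9}→6  {5,6,7,9}→1  {6,7,8,9}→4
  5 left: {3,5,6,7,9}→1  {4,6,7,8,9}→10  {5,6,7,8,9}→5
  6 left: {3,5,6,7,8,9}→6  {4,5,6,7,8,9}→15
  7 left: {3,4,5,6,7,8,9}→21
  8 left: {2,3,4,5,6,7,8,9}→21
  placing 0:h first → 21 extensions
  placing 1:i first → 21 extensions
total linear extensions = 42

42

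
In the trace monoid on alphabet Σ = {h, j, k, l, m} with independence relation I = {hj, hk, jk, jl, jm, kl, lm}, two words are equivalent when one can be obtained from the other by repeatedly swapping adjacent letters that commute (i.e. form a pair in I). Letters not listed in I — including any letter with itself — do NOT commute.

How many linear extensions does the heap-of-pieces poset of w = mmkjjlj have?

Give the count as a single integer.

#0=m has no predecessor
#1=m depends on [0:m]
#2=k depends on [1:m]
#3=j has no predecessor
#4=j depends on [3:j]
#5=l has no predecessor
#6=j depends on [4:j]
sources: [0:m, 3:j, 5:l]
N(rest) = Σ N(rest − s) over sources s of rest; N(one piece) = 1:
  size 1 → [2]=1  [5]=1  [6]=1
  size 2 → [1,2]=1  [2,5]=2  [2,6]=2  [4,6]=1  [5,6]=2
  size 3 → [0,1,2]=1  [1,2,5]=3  [1,2,6]=3  [2,4,6]=3  [2,5,6]=6  [3,4,6]=1  [4,5,6]=3
  size 4 → [0,1,2,5]=4  [0,1,2,6]=4  [1,2,4,6]=6  [1,2,5,6]=12  [2,3,4,6]=4  [2,4,5,6]=12  [3,4,5,6]=4
  size 5 → [0,1,2,4,6]=10  [0,1,2,5,6]=20  [1,2,3,4,6]=10  [1,2,4,5,6]=30  [2,3,4,5,6]=20
  first=0(m) contributes 60
  first=3(j) contributes 60
  first=5(l) contributes 20
|[w]| = 140

140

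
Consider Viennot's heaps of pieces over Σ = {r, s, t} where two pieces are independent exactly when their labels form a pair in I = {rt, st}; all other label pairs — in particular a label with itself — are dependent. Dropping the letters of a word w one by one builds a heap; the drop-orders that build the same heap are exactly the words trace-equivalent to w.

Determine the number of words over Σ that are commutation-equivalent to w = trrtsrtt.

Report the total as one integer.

0(t) covers ∅
1(r) covers ∅
2(r) covers 1:r
3(t) covers 0:t
4(s) covers 2:r
5(r) covers 4:s
6(t) covers 3:t
7(t) covers 6:t
floor of heap: 0:t, 1:r
completions by unplaced set U, small U first (add the entries for U minus each lowest piece of U):
  |U|=1: {5}:1  {7}:1
  |U|=2: {4,5}:1  {5,7}:2  {6,7}:1
  |U|=3: {2,4,5}:1  {3,6,7}:1  {4,5,7}:3  {5,6,7}:3
  |U|=4: {0,3,6,7}:1  {1,2,4,5}:1  {2,4,5,7}:4  {3,5,6,7}:4  {4,5,6,7}:6
  |U|=5: {0,3,5,6,7}:5  {1,2,4,5,7}:5  {2,4,5,6,7}:10  {3,4,5,6,7}:10
  |U|=6: {0,3,4,5,6,7}:15  {1,2,4,5,6,7}:15  {2,3,4,5,6,7}:20
  start at 0(t): 35
  start at 1(r): 35
sum over floor = 70

70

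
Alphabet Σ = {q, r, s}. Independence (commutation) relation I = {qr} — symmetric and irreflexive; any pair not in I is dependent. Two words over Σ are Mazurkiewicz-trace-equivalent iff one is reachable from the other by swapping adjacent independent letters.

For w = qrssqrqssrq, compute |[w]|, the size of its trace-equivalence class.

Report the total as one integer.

12

piece 0:q — minimal
piece 1:r — minimal
piece 2:s rests on {0:q, 1:r}
piece 3:s rests on {2:s}
piece 4:q rests on {3:s}
piece 5:r rests on {3:s}
piece 6:q rests on {4:q}
piece 7:s rests on {5:r, 6:q}
piece 8:s rests on {7:s}
piece 9:r rests on {8:s}
piece 10:q rests on {8:s}
minimal pieces: {0:q, 1:r}
ways to finish when only these pieces remain (= sum over removing one remaining piece with nothing left below it):
  1 left: {9}→1  {10}→1
  2 left: {9,10}→2
  3 left: {8,9,10}→2
  4 left: {7,8,9,10}→2
  5 left: {5,7,8,9,10}→2  {6,7,8,9,10}→2
  6 left: {4,6,7,8,9,10}→2  {5,6,7,8,9,10}→4
  7 left: {4,5,6,7,8,9,10}→6
  8 left: {3,4,5,6,7,8,9,10}→6
  9 left: {2,3,4,5,6,7,8,9,10}→6
  placing 0:q first → 6 extensions
  placing 1:r first → 6 extensions
total linear extensions = 12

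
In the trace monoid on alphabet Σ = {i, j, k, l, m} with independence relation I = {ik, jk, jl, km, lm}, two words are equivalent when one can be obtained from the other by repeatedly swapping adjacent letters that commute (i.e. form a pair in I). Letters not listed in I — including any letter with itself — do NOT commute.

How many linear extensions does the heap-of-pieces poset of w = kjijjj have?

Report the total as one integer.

6

drop 0:k onto floor
drop 1:j onto floor
drop 2:i onto {1:j}
drop 3:j onto {2:i}
drop 4:j onto {3:j}
drop 5:j onto {4:j}
ground layer = {0:k, 1:j}
drop-orders for the pieces not yet dropped (sum over which currently-grounded one goes next):
  1 to go: {0} 1  {5} 1
  2 to go: {0,5} 2  {4,5} 1
  3 to go: {0,4,5} 3  {3,4,5} 1
  4 to go: {0,3,4,5} 4  {2,3,4,5} 1
  if 0:k drops first: 1 orders
  if 1:j drops first: 5 orders
heap linearizations: 6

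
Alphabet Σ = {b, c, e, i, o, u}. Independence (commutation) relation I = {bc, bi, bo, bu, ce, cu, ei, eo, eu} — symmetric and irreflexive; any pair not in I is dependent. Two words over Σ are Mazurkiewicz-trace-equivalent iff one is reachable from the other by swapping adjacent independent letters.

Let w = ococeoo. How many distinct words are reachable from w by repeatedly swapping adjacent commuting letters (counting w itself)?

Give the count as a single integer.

0(o) covers ∅
1(c) covers 0:o
2(o) covers 1:c
3(c) covers 2:o
4(e) covers ∅
5(o) covers 3:c
6(o) covers 5:o
floor of heap: 0:o, 4:e
completions by unplaced set U, small U first (add the entries for U minus each lowest piece of U):
  |U|=1: {4}:1  {6}:1
  |U|=2: {4,6}:2  {5,6}:1
  |U|=3: {3,5,6}:1  {4,5,6}:3
  |U|=4: {2,3,5,6}:1  {3,4,5,6}:4
  |U|=5: {1,2,3,5,6}:1  {2,3,4,5,6}:5
  start at 0(o): 6
  start at 4(e): 1
sum over floor = 7

7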